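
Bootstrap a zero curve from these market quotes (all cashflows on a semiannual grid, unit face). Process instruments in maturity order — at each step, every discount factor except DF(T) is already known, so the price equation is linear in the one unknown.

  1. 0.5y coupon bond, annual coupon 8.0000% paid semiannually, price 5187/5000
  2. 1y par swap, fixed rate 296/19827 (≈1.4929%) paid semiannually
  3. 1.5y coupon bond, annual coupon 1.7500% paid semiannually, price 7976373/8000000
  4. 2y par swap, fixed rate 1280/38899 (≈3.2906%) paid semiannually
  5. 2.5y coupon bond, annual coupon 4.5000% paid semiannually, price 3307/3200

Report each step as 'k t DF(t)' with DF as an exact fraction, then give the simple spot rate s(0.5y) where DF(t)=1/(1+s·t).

1 1/2 399/400
2 1 2463/2500
3 3/2 607/625
4 2 117/125
5 5/2 9251/10000
s(0.5y) = (1/(399/400) − 1)/(1/2) = 2/399 ≈ 0.5013%

step 1 [0.5y] bond c/2=1/25: DF=(5187/5000 − 1/25·(0))/(1+1/25) = 399/400 ≈ 0.997500
step 2 [1y] swap r/2=148/19827: DF=(1 − 148/19827·(0.997500))/(1+148/19827) = 2463/2500 ≈ 0.985200
step 3 [1.5y] bond c/2=7/800: DF=(7976373/8000000 − 7/800·(0.997500+0.985200))/(1+7/800) = 607/625 ≈ 0.971200
step 4 [2y] swap r/2=640/38899: DF=(1 − 640/38899·(0.997500+0.985200+0.971200))/(1+640/38899) = 117/125 ≈ 0.936000
step 5 [2.5y] bond c/2=9/400: DF=(3307/3200 − 9/400·(0.997500+0.985200+0.971200+0.936000))/(1+9/400) = 9251/10000 ≈ 0.925100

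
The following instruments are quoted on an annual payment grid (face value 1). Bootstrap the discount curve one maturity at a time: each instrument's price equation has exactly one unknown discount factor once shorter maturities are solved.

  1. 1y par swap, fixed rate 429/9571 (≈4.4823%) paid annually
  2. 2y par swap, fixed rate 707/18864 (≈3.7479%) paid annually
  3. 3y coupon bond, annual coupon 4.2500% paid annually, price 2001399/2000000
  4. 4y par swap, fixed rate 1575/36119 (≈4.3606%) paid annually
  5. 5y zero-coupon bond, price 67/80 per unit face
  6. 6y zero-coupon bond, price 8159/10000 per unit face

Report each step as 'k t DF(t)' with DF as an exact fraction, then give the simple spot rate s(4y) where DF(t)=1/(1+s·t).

1 1 9571/10000
2 2 9293/10000
3 3 883/1000
4 4 337/400
5 5 67/80
6 6 8159/10000
s(4y) = (1/(337/400) − 1)/(4) = 63/1348 ≈ 4.6736%

step 1 [1y] swap r/1=429/9571: DF=(1 − 429/9571·(0))/(1+429/9571) = 9571/10000 ≈ 0.957100
step 2 [2y] swap r/1=707/18864: DF=(1 − 707/18864·(0.957100))/(1+707/18864) = 9293/10000 ≈ 0.929300
step 3 [3y] bond c/1=17/400: DF=(2001399/2000000 − 17/400·(0.957100+0.929300))/(1+17/400) = 883/1000 ≈ 0.883000
step 4 [4y] swap r/1=1575/36119: DF=(1 − 1575/36119·(0.957100+0.929300+0.883000))/(1+1575/36119) = 337/400 ≈ 0.842500
step 5 [5y] zero: DF = P = 67/80 ≈ 0.837500
step 6 [6y] zero: DF = P = 8159/10000 ≈ 0.815900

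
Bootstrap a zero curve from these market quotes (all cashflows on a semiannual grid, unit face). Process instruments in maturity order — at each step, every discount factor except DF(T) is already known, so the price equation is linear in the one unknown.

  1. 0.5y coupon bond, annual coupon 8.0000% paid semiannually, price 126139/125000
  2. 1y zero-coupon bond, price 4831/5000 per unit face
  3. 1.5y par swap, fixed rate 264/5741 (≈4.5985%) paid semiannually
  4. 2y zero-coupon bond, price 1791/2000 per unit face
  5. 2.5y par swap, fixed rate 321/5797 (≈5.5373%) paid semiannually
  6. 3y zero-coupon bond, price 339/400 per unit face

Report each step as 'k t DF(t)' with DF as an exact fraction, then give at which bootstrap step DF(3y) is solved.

1 1/2 9703/10000
2 1 4831/5000
3 3/2 467/500
4 2 1791/2000
5 5/2 2179/2500
6 3 339/400
DF(3y) is solved at step 6

step 1 [0.5y] bond c/2=1/25: DF=(126139/125000 − 1/25·(0))/(1+1/25) = 9703/10000 ≈ 0.970300
step 2 [1y] zero: DF = P = 4831/5000 ≈ 0.966200
step 3 [1.5y] swap r/2=132/5741: DF=(1 − 132/5741·(0.970300+0.966200))/(1+132/5741) = 467/500 ≈ 0.934000
step 4 [2y] zero: DF = P = 1791/2000 ≈ 0.895500
step 5 [2.5y] swap r/2=321/11594: DF=(1 − 321/11594·(0.970300+0.966200+0.934000+0.895500))/(1+321/11594) = 2179/2500 ≈ 0.871600
step 6 [3y] zero: DF = P = 339/400 ≈ 0.847500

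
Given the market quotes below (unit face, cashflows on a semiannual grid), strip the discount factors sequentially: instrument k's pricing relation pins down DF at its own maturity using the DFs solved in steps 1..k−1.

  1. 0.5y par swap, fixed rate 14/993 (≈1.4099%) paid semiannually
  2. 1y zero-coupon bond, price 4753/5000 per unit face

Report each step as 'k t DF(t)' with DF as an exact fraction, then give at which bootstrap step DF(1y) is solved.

1 1/2 993/1000
2 1 4753/5000
DF(1y) is solved at step 2

step 1 [0.5y] swap r/2=7/993: DF=(1 − 7/993·(0))/(1+7/993) = 993/1000 ≈ 0.993000
step 2 [1y] zero: DF = P = 4753/5000 ≈ 0.950600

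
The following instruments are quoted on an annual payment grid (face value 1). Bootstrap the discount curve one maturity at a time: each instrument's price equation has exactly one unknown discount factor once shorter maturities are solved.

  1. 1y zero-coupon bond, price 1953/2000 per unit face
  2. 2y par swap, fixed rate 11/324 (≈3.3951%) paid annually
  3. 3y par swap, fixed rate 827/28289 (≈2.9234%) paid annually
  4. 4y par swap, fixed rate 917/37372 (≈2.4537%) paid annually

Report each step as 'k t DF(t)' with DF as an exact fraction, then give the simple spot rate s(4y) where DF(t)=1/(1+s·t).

1 1 1953/2000
2 2 9351/10000
3 3 9173/10000
4 4 9083/10000
s(4y) = (1/(9083/10000) − 1)/(4) = 917/36332 ≈ 2.5239%

step 1 [1y] zero: DF = P = 1953/2000 ≈ 0.976500
step 2 [2y] swap r/1=11/324: DF=(1 − 11/324·(0.976500))/(1+11/324) = 9351/10000 ≈ 0.935100
step 3 [3y] swap r/1=827/28289: DF=(1 − 827/28289·(0.976500+0.935100))/(1+827/28289) = 9173/10000 ≈ 0.917300
step 4 [4y] swap r/1=917/37372: DF=(1 − 917/37372·(0.976500+0.935100+0.917300))/(1+917/37372) = 9083/10000 ≈ 0.908300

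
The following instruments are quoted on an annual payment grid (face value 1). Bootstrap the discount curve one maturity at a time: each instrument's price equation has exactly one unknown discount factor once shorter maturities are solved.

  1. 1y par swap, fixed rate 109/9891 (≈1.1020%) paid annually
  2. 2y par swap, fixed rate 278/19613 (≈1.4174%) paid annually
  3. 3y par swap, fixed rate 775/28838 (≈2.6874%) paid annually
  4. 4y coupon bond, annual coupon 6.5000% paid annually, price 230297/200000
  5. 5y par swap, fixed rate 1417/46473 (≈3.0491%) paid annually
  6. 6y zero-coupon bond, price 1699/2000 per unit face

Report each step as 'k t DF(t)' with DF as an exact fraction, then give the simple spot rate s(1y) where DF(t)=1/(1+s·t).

step 1 [1y] swap r/1=109/9891: DF=(1 − 109/9891·(0))/(1+109/9891) = 9891/10000 ≈ 0.989100
step 2 [2y] swap r/1=278/19613: DF=(1 − 278/19613·(0.989100))/(1+278/19613) = 4861/5000 ≈ 0.972200
step 3 [3y] swap r/1=775/28838: DF=(1 − 775/28838·(0.989100+0.972200))/(1+775/28838) = 369/400 ≈ 0.922500
step 4 [4y] bond c/1=13/200: DF=(230297/200000 − 13/200·(0.989100+0.972200+0.922500))/(1+13/200) = 2263/2500 ≈ 0.905200
step 5 [5y] swap r/1=1417/46473: DF=(1 − 1417/46473·(0.989100+0.972200+0.922500+0.905200))/(1+1417/46473) = 8583/10000 ≈ 0.858300
step 6 [6y] zero: DF = P = 1699/2000 ≈ 0.849500

1 1 9891/10000
2 2 4861/5000
3 3 369/400
4 4 2263/2500
5 5 8583/10000
6 6 1699/2000
s(1y) = (1/(9891/10000) − 1)/(1) = 109/9891 ≈ 1.1020%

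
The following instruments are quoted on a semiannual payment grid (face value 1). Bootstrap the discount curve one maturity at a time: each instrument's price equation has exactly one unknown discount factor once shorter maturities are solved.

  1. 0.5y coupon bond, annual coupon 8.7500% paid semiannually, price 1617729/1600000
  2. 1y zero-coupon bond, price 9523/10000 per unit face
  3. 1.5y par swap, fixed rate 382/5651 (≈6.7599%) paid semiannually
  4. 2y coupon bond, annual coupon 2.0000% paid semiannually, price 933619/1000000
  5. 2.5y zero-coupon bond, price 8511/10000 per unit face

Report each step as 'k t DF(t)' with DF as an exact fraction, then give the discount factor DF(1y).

step 1 [0.5y] bond c/2=7/160: DF=(1617729/1600000 − 7/160·(0))/(1+7/160) = 9687/10000 ≈ 0.968700
step 2 [1y] zero: DF = P = 9523/10000 ≈ 0.952300
step 3 [1.5y] swap r/2=191/5651: DF=(1 − 191/5651·(0.968700+0.952300))/(1+191/5651) = 1809/2000 ≈ 0.904500
step 4 [2y] bond c/2=1/100: DF=(933619/1000000 − 1/100·(0.968700+0.952300+0.904500))/(1+1/100) = 2241/2500 ≈ 0.896400
step 5 [2.5y] zero: DF = P = 8511/10000 ≈ 0.851100

1 1/2 9687/10000
2 1 9523/10000
3 3/2 1809/2000
4 2 2241/2500
5 5/2 8511/10000
DF(1y) = 9523/10000 ≈ 0.952300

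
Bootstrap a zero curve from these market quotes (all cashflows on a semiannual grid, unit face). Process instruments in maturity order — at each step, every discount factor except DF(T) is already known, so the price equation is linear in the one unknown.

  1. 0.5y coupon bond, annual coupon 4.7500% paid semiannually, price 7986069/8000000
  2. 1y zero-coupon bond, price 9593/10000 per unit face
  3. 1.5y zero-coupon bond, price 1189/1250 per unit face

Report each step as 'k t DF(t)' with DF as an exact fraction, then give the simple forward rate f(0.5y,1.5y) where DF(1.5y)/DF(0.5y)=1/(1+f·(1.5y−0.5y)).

step 1 [0.5y] bond c/2=19/800: DF=(7986069/8000000 − 19/800·(0))/(1+19/800) = 9751/10000 ≈ 0.975100
step 2 [1y] zero: DF = P = 9593/10000 ≈ 0.959300
step 3 [1.5y] zero: DF = P = 1189/1250 ≈ 0.951200

1 1/2 9751/10000
2 1 9593/10000
3 3/2 1189/1250
f(0.5y,1.5y) = ((9751/10000)/(1189/1250) − 1)/(1) = 239/9512 ≈ 2.5126%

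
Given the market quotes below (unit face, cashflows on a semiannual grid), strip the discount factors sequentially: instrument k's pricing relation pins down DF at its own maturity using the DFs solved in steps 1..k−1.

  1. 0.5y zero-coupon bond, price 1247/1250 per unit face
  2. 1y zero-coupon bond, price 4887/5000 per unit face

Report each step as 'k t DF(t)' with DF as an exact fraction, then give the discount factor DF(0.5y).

1 1/2 1247/1250
2 1 4887/5000
DF(0.5y) = 1247/1250 ≈ 0.997600

step 1 [0.5y] zero: DF = P = 1247/1250 ≈ 0.997600
step 2 [1y] zero: DF = P = 4887/5000 ≈ 0.977400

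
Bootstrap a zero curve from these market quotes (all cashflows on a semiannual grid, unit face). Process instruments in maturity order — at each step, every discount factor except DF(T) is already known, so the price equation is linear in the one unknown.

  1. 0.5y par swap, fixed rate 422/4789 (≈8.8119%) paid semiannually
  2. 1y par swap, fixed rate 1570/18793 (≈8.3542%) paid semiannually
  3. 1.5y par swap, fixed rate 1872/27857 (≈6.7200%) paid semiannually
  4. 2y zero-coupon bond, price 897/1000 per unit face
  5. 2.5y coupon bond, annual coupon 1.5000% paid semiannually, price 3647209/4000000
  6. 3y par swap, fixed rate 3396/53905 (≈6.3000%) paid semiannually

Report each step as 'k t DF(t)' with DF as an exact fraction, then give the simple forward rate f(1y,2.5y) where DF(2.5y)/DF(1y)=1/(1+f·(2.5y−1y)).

1 1/2 4789/5000
2 1 1843/2000
3 3/2 1133/1250
4 2 897/1000
5 5/2 1097/1250
6 3 4151/5000
f(1y,2.5y) = ((1843/2000)/(1097/1250) − 1)/(3/2) = 439/13164 ≈ 3.3349%

step 1 [0.5y] swap r/2=211/4789: DF=(1 − 211/4789·(0))/(1+211/4789) = 4789/5000 ≈ 0.957800
step 2 [1y] swap r/2=785/18793: DF=(1 − 785/18793·(0.957800))/(1+785/18793) = 1843/2000 ≈ 0.921500
step 3 [1.5y] swap r/2=936/27857: DF=(1 − 936/27857·(0.957800+0.921500))/(1+936/27857) = 1133/1250 ≈ 0.906400
step 4 [2y] zero: DF = P = 897/1000 ≈ 0.897000
step 5 [2.5y] bond c/2=3/400: DF=(3647209/4000000 − 3/400·(0.957800+0.921500+0.906400+0.897000))/(1+3/400) = 1097/1250 ≈ 0.877600
step 6 [3y] swap r/2=1698/53905: DF=(1 − 1698/53905·(0.957800+0.921500+0.906400+0.897000+0.877600))/(1+1698/53905) = 4151/5000 ≈ 0.830200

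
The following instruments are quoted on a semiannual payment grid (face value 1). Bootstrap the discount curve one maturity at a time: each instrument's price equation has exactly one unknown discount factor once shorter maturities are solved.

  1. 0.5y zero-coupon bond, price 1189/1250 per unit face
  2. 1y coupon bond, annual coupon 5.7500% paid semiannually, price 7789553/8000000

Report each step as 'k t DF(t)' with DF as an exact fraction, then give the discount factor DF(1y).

1 1/2 1189/1250
2 1 9199/10000
DF(1y) = 9199/10000 ≈ 0.919900

step 1 [0.5y] zero: DF = P = 1189/1250 ≈ 0.951200
step 2 [1y] bond c/2=23/800: DF=(7789553/8000000 − 23/800·(0.951200))/(1+23/800) = 9199/10000 ≈ 0.919900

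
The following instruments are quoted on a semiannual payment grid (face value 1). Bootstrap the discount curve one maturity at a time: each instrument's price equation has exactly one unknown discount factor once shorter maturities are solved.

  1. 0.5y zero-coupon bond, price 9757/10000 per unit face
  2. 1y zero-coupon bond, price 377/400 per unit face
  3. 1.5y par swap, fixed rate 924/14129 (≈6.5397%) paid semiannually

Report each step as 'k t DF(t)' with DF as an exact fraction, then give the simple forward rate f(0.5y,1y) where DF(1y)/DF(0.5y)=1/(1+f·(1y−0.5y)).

step 1 [0.5y] zero: DF = P = 9757/10000 ≈ 0.975700
step 2 [1y] zero: DF = P = 377/400 ≈ 0.942500
step 3 [1.5y] swap r/2=462/14129: DF=(1 − 462/14129·(0.975700+0.942500))/(1+462/14129) = 2269/2500 ≈ 0.907600

1 1/2 9757/10000
2 1 377/400
3 3/2 2269/2500
f(0.5y,1y) = ((9757/10000)/(377/400) − 1)/(1/2) = 664/9425 ≈ 7.0451%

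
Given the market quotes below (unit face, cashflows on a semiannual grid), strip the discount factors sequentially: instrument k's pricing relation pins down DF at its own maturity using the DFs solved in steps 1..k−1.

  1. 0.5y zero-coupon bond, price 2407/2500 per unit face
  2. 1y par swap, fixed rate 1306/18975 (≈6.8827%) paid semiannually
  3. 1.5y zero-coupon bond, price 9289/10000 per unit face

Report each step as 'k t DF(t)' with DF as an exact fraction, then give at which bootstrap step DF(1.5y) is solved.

1 1/2 2407/2500
2 1 9347/10000
3 3/2 9289/10000
DF(1.5y) is solved at step 3

step 1 [0.5y] zero: DF = P = 2407/2500 ≈ 0.962800
step 2 [1y] swap r/2=653/18975: DF=(1 − 653/18975·(0.962800))/(1+653/18975) = 9347/10000 ≈ 0.934700
step 3 [1.5y] zero: DF = P = 9289/10000 ≈ 0.928900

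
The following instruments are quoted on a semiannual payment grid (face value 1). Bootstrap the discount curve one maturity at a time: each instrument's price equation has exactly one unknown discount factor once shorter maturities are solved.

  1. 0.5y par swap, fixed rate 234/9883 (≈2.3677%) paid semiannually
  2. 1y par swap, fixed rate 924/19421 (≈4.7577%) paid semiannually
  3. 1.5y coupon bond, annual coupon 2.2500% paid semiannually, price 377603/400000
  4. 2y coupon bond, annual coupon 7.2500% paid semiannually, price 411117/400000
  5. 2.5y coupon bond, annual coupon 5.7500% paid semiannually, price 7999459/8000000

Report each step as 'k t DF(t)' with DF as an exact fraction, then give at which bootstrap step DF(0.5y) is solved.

step 1 [0.5y] swap r/2=117/9883: DF=(1 − 117/9883·(0))/(1+117/9883) = 9883/10000 ≈ 0.988300
step 2 [1y] swap r/2=462/19421: DF=(1 − 462/19421·(0.988300))/(1+462/19421) = 4769/5000 ≈ 0.953800
step 3 [1.5y] bond c/2=9/800: DF=(377603/400000 − 9/800·(0.988300+0.953800))/(1+9/800) = 9119/10000 ≈ 0.911900
step 4 [2y] bond c/2=29/800: DF=(411117/400000 − 29/800·(0.988300+0.953800+0.911900))/(1+29/800) = 223/250 ≈ 0.892000
step 5 [2.5y] bond c/2=23/800: DF=(7999459/8000000 − 23/800·(0.988300+0.953800+0.911900+0.892000))/(1+23/800) = 8673/10000 ≈ 0.867300

1 1/2 9883/10000
2 1 4769/5000
3 3/2 9119/10000
4 2 223/250
5 5/2 8673/10000
DF(0.5y) is solved at step 1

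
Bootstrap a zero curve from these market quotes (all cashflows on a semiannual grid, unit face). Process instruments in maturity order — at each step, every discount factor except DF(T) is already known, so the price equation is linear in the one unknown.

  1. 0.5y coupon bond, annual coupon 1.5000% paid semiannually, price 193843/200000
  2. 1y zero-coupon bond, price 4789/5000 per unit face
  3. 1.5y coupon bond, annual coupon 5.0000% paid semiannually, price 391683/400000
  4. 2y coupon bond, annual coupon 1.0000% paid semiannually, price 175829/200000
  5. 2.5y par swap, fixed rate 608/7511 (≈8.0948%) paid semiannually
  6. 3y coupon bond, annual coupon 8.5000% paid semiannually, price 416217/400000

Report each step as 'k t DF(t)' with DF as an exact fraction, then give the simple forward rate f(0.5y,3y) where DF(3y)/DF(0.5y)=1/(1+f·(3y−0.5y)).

1 1/2 481/500
2 1 4789/5000
3 3/2 1817/2000
4 2 8607/10000
5 5/2 511/625
6 3 509/625
f(0.5y,3y) = ((481/500)/(509/625) − 1)/(5/2) = 369/5090 ≈ 7.2495%

step 1 [0.5y] bond c/2=3/400: DF=(193843/200000 − 3/400·(0))/(1+3/400) = 481/500 ≈ 0.962000
step 2 [1y] zero: DF = P = 4789/5000 ≈ 0.957800
step 3 [1.5y] bond c/2=1/40: DF=(391683/400000 − 1/40·(0.962000+0.957800))/(1+1/40) = 1817/2000 ≈ 0.908500
step 4 [2y] bond c/2=1/200: DF=(175829/200000 − 1/200·(0.962000+0.957800+0.908500))/(1+1/200) = 8607/10000 ≈ 0.860700
step 5 [2.5y] swap r/2=304/7511: DF=(1 − 304/7511·(0.962000+0.957800+0.908500+0.860700))/(1+304/7511) = 511/625 ≈ 0.817600
step 6 [3y] bond c/2=17/400: DF=(416217/400000 − 17/400·(0.962000+0.957800+0.908500+0.860700+0.817600))/(1+17/400) = 509/625 ≈ 0.814400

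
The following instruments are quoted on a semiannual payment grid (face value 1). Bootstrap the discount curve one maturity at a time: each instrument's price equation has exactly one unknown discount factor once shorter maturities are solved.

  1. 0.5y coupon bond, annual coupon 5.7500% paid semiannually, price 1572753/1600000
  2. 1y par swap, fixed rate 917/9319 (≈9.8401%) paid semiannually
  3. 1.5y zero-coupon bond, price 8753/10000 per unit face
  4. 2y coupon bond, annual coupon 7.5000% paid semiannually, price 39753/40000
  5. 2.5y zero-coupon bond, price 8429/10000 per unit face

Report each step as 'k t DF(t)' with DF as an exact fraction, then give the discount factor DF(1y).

step 1 [0.5y] bond c/2=23/800: DF=(1572753/1600000 − 23/800·(0))/(1+23/800) = 1911/2000 ≈ 0.955500
step 2 [1y] swap r/2=917/18638: DF=(1 − 917/18638·(0.955500))/(1+917/18638) = 9083/10000 ≈ 0.908300
step 3 [1.5y] zero: DF = P = 8753/10000 ≈ 0.875300
step 4 [2y] bond c/2=3/80: DF=(39753/40000 − 3/80·(0.955500+0.908300+0.875300))/(1+3/80) = 8589/10000 ≈ 0.858900
step 5 [2.5y] zero: DF = P = 8429/10000 ≈ 0.842900

1 1/2 1911/2000
2 1 9083/10000
3 3/2 8753/10000
4 2 8589/10000
5 5/2 8429/10000
DF(1y) = 9083/10000 ≈ 0.908300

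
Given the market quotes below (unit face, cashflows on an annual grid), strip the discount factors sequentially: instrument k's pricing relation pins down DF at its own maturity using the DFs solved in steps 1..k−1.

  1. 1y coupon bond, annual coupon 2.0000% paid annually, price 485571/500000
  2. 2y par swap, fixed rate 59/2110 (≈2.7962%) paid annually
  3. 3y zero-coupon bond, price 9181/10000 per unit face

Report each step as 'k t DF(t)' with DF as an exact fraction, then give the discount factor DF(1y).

step 1 [1y] bond c/1=1/50: DF=(485571/500000 − 1/50·(0))/(1+1/50) = 9521/10000 ≈ 0.952100
step 2 [2y] swap r/1=59/2110: DF=(1 − 59/2110·(0.952100))/(1+59/2110) = 9469/10000 ≈ 0.946900
step 3 [3y] zero: DF = P = 9181/10000 ≈ 0.918100

1 1 9521/10000
2 2 9469/10000
3 3 9181/10000
DF(1y) = 9521/10000 ≈ 0.952100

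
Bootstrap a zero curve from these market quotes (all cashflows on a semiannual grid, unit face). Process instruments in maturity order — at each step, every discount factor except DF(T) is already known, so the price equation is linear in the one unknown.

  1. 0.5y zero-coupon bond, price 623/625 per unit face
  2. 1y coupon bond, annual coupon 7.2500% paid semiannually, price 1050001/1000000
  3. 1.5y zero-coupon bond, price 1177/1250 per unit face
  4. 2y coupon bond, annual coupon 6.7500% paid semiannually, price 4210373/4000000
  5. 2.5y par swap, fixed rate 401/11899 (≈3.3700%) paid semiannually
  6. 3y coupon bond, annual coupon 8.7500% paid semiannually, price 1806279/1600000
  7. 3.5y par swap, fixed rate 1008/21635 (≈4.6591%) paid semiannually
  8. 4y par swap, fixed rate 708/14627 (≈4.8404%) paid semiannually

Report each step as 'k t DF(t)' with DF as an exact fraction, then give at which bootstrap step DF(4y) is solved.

step 1 [0.5y] zero: DF = P = 623/625 ≈ 0.996800
step 2 [1y] bond c/2=29/800: DF=(1050001/1000000 − 29/800·(0.996800))/(1+29/800) = 1223/1250 ≈ 0.978400
step 3 [1.5y] zero: DF = P = 1177/1250 ≈ 0.941600
step 4 [2y] bond c/2=27/800: DF=(4210373/4000000 − 27/800·(0.996800+0.978400+0.941600))/(1+27/800) = 923/1000 ≈ 0.923000
step 5 [2.5y] swap r/2=401/23798: DF=(1 − 401/23798·(0.996800+0.978400+0.941600+0.923000))/(1+401/23798) = 4599/5000 ≈ 0.919800
step 6 [3y] bond c/2=7/160: DF=(1806279/1600000 − 7/160·(0.996800+0.978400+0.941600+0.923000+0.919800))/(1+7/160) = 8821/10000 ≈ 0.882100
step 7 [3.5y] swap r/2=504/21635: DF=(1 − 504/21635·(0.996800+0.978400+0.941600+0.923000+0.919800+0.882100))/(1+504/21635) = 1061/1250 ≈ 0.848800
step 8 [4y] swap r/2=354/14627: DF=(1 − 354/14627·(0.996800+0.978400+0.941600+0.923000+0.919800+0.882100+0.848800))/(1+354/14627) = 823/1000 ≈ 0.823000

1 1/2 623/625
2 1 1223/1250
3 3/2 1177/1250
4 2 923/1000
5 5/2 4599/5000
6 3 8821/10000
7 7/2 1061/1250
8 4 823/1000
DF(4y) is solved at step 8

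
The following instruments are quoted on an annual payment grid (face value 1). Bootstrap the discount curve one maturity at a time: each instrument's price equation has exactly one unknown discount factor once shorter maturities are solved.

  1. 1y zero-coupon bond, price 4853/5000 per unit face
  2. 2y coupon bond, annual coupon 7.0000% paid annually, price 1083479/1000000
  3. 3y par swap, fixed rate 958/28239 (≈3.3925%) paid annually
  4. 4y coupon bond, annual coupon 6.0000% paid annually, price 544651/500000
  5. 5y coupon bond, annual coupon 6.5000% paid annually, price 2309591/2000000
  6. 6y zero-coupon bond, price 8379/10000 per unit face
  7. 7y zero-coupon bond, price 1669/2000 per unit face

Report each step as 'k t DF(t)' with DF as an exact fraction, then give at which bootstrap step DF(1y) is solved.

1 1 4853/5000
2 2 9491/10000
3 3 4521/5000
4 4 4339/5000
5 5 859/1000
6 6 8379/10000
7 7 1669/2000
DF(1y) is solved at step 1

step 1 [1y] zero: DF = P = 4853/5000 ≈ 0.970600
step 2 [2y] bond c/1=7/100: DF=(1083479/1000000 − 7/100·(0.970600))/(1+7/100) = 9491/10000 ≈ 0.949100
step 3 [3y] swap r/1=958/28239: DF=(1 − 958/28239·(0.970600+0.949100))/(1+958/28239) = 4521/5000 ≈ 0.904200
step 4 [4y] bond c/1=3/50: DF=(544651/500000 − 3/50·(0.970600+0.949100+0.904200))/(1+3/50) = 4339/5000 ≈ 0.867800
step 5 [5y] bond c/1=13/200: DF=(2309591/2000000 − 13/200·(0.970600+0.949100+0.904200+0.867800))/(1+13/200) = 859/1000 ≈ 0.859000
step 6 [6y] zero: DF = P = 8379/10000 ≈ 0.837900
step 7 [7y] zero: DF = P = 1669/2000 ≈ 0.834500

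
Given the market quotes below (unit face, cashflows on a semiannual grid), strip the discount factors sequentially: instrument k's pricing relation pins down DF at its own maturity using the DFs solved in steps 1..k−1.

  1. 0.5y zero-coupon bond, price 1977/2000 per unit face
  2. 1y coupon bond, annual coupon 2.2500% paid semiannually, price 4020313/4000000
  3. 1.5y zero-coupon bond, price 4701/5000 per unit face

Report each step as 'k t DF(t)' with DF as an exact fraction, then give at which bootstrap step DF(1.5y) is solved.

1 1/2 1977/2000
2 1 9829/10000
3 3/2 4701/5000
DF(1.5y) is solved at step 3

step 1 [0.5y] zero: DF = P = 1977/2000 ≈ 0.988500
step 2 [1y] bond c/2=9/800: DF=(4020313/4000000 − 9/800·(0.988500))/(1+9/800) = 9829/10000 ≈ 0.982900
step 3 [1.5y] zero: DF = P = 4701/5000 ≈ 0.940200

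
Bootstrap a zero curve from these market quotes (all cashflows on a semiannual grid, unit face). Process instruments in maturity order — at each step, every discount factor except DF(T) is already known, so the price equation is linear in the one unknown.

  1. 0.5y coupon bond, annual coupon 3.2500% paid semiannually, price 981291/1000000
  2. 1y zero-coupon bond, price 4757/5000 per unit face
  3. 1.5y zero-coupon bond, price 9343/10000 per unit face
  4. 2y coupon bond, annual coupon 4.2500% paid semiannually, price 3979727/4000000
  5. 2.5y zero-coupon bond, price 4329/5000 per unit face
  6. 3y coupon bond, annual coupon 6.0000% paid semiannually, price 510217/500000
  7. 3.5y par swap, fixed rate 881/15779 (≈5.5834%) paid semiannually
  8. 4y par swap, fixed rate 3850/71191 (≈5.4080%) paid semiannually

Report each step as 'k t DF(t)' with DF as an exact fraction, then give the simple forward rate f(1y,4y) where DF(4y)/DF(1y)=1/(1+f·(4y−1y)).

step 1 [0.5y] bond c/2=13/800: DF=(981291/1000000 − 13/800·(0))/(1+13/800) = 1207/1250 ≈ 0.965600
step 2 [1y] zero: DF = P = 4757/5000 ≈ 0.951400
step 3 [1.5y] zero: DF = P = 9343/10000 ≈ 0.934300
step 4 [2y] bond c/2=17/800: DF=(3979727/4000000 − 17/800·(0.965600+0.951400+0.934300))/(1+17/800) = 9149/10000 ≈ 0.914900
step 5 [2.5y] zero: DF = P = 4329/5000 ≈ 0.865800
step 6 [3y] bond c/2=3/100: DF=(510217/500000 − 3/100·(0.965600+0.951400+0.934300+0.914900+0.865800))/(1+3/100) = 4279/5000 ≈ 0.855800
step 7 [3.5y] swap r/2=881/31558: DF=(1 − 881/31558·(0.965600+0.951400+0.934300+0.914900+0.865800+0.855800))/(1+881/31558) = 4119/5000 ≈ 0.823800
step 8 [4y] swap r/2=1925/71191: DF=(1 − 1925/71191·(0.965600+0.951400+0.934300+0.914900+0.865800+0.855800+0.823800))/(1+1925/71191) = 323/400 ≈ 0.807500

1 1/2 1207/1250
2 1 4757/5000
3 3/2 9343/10000
4 2 9149/10000
5 5/2 4329/5000
6 3 4279/5000
7 7/2 4119/5000
8 4 323/400
f(1y,4y) = ((4757/5000)/(323/400) − 1)/(3) = 1439/24225 ≈ 5.9401%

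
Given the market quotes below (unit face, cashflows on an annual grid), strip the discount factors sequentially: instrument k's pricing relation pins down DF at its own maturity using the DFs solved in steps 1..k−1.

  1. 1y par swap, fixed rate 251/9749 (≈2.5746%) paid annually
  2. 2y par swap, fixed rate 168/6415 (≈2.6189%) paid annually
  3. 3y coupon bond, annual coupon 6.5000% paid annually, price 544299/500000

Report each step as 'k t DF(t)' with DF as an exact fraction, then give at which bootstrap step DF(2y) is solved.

1 1 9749/10000
2 2 1187/1250
3 3 9047/10000
DF(2y) is solved at step 2

step 1 [1y] swap r/1=251/9749: DF=(1 − 251/9749·(0))/(1+251/9749) = 9749/10000 ≈ 0.974900
step 2 [2y] swap r/1=168/6415: DF=(1 − 168/6415·(0.974900))/(1+168/6415) = 1187/1250 ≈ 0.949600
step 3 [3y] bond c/1=13/200: DF=(544299/500000 − 13/200·(0.974900+0.949600))/(1+13/200) = 9047/10000 ≈ 0.904700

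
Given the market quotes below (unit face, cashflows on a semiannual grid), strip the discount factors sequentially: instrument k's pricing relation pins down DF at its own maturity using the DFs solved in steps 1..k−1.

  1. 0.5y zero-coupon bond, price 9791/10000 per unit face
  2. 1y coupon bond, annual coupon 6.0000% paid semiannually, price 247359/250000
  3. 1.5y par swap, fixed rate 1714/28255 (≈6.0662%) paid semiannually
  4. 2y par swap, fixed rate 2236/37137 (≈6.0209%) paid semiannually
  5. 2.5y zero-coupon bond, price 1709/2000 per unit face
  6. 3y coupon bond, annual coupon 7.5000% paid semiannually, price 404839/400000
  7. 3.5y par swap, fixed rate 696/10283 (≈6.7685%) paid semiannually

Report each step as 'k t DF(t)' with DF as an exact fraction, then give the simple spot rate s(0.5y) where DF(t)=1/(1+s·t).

1 1/2 9791/10000
2 1 9321/10000
3 3/2 9143/10000
4 2 4441/5000
5 5/2 1709/2000
6 3 1013/1250
7 7/2 989/1250
s(0.5y) = (1/(9791/10000) − 1)/(1/2) = 418/9791 ≈ 4.2692%

step 1 [0.5y] zero: DF = P = 9791/10000 ≈ 0.979100
step 2 [1y] bond c/2=3/100: DF=(247359/250000 − 3/100·(0.979100))/(1+3/100) = 9321/10000 ≈ 0.932100
step 3 [1.5y] swap r/2=857/28255: DF=(1 − 857/28255·(0.979100+0.932100))/(1+857/28255) = 9143/10000 ≈ 0.914300
step 4 [2y] swap r/2=1118/37137: DF=(1 − 1118/37137·(0.979100+0.932100+0.914300))/(1+1118/37137) = 4441/5000 ≈ 0.888200
step 5 [2.5y] zero: DF = P = 1709/2000 ≈ 0.854500
step 6 [3y] bond c/2=3/80: DF=(404839/400000 − 3/80·(0.979100+0.932100+0.914300+0.888200+0.854500))/(1+3/80) = 1013/1250 ≈ 0.810400
step 7 [3.5y] swap r/2=348/10283: DF=(1 − 348/10283·(0.979100+0.932100+0.914300+0.888200+0.854500+0.810400))/(1+348/10283) = 989/1250 ≈ 0.791200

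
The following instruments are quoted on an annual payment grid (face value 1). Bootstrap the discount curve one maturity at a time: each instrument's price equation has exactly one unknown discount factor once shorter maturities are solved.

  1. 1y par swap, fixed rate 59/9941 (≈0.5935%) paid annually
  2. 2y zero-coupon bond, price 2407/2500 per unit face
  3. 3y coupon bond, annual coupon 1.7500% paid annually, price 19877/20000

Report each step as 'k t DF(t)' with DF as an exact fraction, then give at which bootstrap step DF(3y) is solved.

1 1 9941/10000
2 2 2407/2500
3 3 9431/10000
DF(3y) is solved at step 3

step 1 [1y] swap r/1=59/9941: DF=(1 − 59/9941·(0))/(1+59/9941) = 9941/10000 ≈ 0.994100
step 2 [2y] zero: DF = P = 2407/2500 ≈ 0.962800
step 3 [3y] bond c/1=7/400: DF=(19877/20000 − 7/400·(0.994100+0.962800))/(1+7/400) = 9431/10000 ≈ 0.943100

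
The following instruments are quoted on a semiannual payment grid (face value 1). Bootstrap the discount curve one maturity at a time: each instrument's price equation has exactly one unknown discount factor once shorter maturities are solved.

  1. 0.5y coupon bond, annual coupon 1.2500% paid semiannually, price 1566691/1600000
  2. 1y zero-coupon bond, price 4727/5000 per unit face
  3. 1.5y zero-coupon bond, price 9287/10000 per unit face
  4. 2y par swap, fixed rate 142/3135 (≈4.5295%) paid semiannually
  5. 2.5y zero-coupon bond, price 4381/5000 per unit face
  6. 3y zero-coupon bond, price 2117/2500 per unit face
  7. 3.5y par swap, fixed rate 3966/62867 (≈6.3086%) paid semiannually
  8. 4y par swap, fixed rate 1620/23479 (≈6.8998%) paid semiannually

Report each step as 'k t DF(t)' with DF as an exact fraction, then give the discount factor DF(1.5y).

step 1 [0.5y] bond c/2=1/160: DF=(1566691/1600000 − 1/160·(0))/(1+1/160) = 9731/10000 ≈ 0.973100
step 2 [1y] zero: DF = P = 4727/5000 ≈ 0.945400
step 3 [1.5y] zero: DF = P = 9287/10000 ≈ 0.928700
step 4 [2y] swap r/2=71/3135: DF=(1 − 71/3135·(0.973100+0.945400+0.928700))/(1+71/3135) = 2287/2500 ≈ 0.914800
step 5 [2.5y] zero: DF = P = 4381/5000 ≈ 0.876200
step 6 [3y] zero: DF = P = 2117/2500 ≈ 0.846800
step 7 [3.5y] swap r/2=1983/62867: DF=(1 − 1983/62867·(0.973100+0.945400+0.928700+0.914800+0.876200+0.846800))/(1+1983/62867) = 8017/10000 ≈ 0.801700
step 8 [4y] swap r/2=810/23479: DF=(1 − 810/23479·(0.973100+0.945400+0.928700+0.914800+0.876200+0.846800+0.801700))/(1+810/23479) = 757/1000 ≈ 0.757000

1 1/2 9731/10000
2 1 4727/5000
3 3/2 9287/10000
4 2 2287/2500
5 5/2 4381/5000
6 3 2117/2500
7 7/2 8017/10000
8 4 757/1000
DF(1.5y) = 9287/10000 ≈ 0.928700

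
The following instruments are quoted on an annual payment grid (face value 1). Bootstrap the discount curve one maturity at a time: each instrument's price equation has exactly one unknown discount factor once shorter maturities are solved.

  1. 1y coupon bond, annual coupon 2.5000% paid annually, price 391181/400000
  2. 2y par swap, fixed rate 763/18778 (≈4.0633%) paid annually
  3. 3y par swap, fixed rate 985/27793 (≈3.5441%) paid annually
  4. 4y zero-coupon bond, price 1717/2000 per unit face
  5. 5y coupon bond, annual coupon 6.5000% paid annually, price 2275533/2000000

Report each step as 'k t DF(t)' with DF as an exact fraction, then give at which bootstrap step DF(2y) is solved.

step 1 [1y] bond c/1=1/40: DF=(391181/400000 − 1/40·(0))/(1+1/40) = 9541/10000 ≈ 0.954100
step 2 [2y] swap r/1=763/18778: DF=(1 − 763/18778·(0.954100))/(1+763/18778) = 9237/10000 ≈ 0.923700
step 3 [3y] swap r/1=985/27793: DF=(1 − 985/27793·(0.954100+0.923700))/(1+985/27793) = 1803/2000 ≈ 0.901500
step 4 [4y] zero: DF = P = 1717/2000 ≈ 0.858500
step 5 [5y] bond c/1=13/200: DF=(2275533/2000000 − 13/200·(0.954100+0.923700+0.901500+0.858500))/(1+13/200) = 8463/10000 ≈ 0.846300

1 1 9541/10000
2 2 9237/10000
3 3 1803/2000
4 4 1717/2000
5 5 8463/10000
DF(2y) is solved at step 2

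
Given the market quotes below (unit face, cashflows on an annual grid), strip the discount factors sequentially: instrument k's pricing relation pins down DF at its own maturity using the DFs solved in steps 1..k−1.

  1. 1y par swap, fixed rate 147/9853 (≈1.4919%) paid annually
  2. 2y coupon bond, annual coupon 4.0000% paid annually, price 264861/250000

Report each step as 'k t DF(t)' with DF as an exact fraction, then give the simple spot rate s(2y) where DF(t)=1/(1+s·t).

1 1 9853/10000
2 2 613/625
s(2y) = (1/(613/625) − 1)/(2) = 6/613 ≈ 0.9788%

step 1 [1y] swap r/1=147/9853: DF=(1 − 147/9853·(0))/(1+147/9853) = 9853/10000 ≈ 0.985300
step 2 [2y] bond c/1=1/25: DF=(264861/250000 − 1/25·(0.985300))/(1+1/25) = 613/625 ≈ 0.980800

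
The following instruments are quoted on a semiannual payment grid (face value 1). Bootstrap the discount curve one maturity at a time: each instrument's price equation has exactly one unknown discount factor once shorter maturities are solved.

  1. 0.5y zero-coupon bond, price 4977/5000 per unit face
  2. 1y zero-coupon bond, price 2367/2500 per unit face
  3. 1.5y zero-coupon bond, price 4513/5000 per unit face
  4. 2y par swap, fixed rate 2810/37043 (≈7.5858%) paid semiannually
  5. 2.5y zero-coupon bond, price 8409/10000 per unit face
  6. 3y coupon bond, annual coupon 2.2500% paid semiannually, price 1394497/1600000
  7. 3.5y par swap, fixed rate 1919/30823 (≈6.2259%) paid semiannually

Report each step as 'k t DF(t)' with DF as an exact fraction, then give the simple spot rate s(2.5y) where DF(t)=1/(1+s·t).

1 1/2 4977/5000
2 1 2367/2500
3 3/2 4513/5000
4 2 1719/2000
5 5/2 8409/10000
6 3 8113/10000
7 7/2 8081/10000
s(2.5y) = (1/(8409/10000) − 1)/(5/2) = 3182/42045 ≈ 7.5681%

step 1 [0.5y] zero: DF = P = 4977/5000 ≈ 0.995400
step 2 [1y] zero: DF = P = 2367/2500 ≈ 0.946800
step 3 [1.5y] zero: DF = P = 4513/5000 ≈ 0.902600
step 4 [2y] swap r/2=1405/37043: DF=(1 − 1405/37043·(0.995400+0.946800+0.902600))/(1+1405/37043) = 1719/2000 ≈ 0.859500
step 5 [2.5y] zero: DF = P = 8409/10000 ≈ 0.840900
step 6 [3y] bond c/2=9/800: DF=(1394497/1600000 − 9/800·(0.995400+0.946800+0.902600+0.859500+0.840900))/(1+9/800) = 8113/10000 ≈ 0.811300
step 7 [3.5y] swap r/2=1919/61646: DF=(1 − 1919/61646·(0.995400+0.946800+0.902600+0.859500+0.840900+0.811300))/(1+1919/61646) = 8081/10000 ≈ 0.808100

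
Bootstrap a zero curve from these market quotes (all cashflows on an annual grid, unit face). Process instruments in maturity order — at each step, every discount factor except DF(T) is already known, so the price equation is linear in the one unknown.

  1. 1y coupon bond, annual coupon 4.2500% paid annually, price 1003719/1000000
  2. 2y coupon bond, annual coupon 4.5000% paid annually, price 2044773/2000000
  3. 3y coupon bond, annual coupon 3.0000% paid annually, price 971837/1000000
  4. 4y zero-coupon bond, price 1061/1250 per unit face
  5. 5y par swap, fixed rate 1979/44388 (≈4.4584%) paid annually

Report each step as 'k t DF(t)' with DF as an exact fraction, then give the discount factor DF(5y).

1 1 2407/2500
2 2 9369/10000
3 3 4441/5000
4 4 1061/1250
5 5 8021/10000
DF(5y) = 8021/10000 ≈ 0.802100

step 1 [1y] bond c/1=17/400: DF=(1003719/1000000 − 17/400·(0))/(1+17/400) = 2407/2500 ≈ 0.962800
step 2 [2y] bond c/1=9/200: DF=(2044773/2000000 − 9/200·(0.962800))/(1+9/200) = 9369/10000 ≈ 0.936900
step 3 [3y] bond c/1=3/100: DF=(971837/1000000 − 3/100·(0.962800+0.936900))/(1+3/100) = 4441/5000 ≈ 0.888200
step 4 [4y] zero: DF = P = 1061/1250 ≈ 0.848800
step 5 [5y] swap r/1=1979/44388: DF=(1 − 1979/44388·(0.962800+0.936900+0.888200+0.848800))/(1+1979/44388) = 8021/10000 ≈ 0.802100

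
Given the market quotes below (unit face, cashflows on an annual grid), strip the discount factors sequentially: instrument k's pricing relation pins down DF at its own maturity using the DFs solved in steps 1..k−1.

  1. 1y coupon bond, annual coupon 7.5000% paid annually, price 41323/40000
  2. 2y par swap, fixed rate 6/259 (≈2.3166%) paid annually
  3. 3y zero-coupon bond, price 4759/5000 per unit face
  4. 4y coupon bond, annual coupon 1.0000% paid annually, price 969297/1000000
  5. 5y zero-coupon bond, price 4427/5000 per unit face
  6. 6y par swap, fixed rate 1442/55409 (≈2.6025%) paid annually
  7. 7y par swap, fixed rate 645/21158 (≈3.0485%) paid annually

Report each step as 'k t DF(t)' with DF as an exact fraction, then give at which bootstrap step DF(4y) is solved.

step 1 [1y] bond c/1=3/40: DF=(41323/40000 − 3/40·(0))/(1+3/40) = 961/1000 ≈ 0.961000
step 2 [2y] swap r/1=6/259: DF=(1 − 6/259·(0.961000))/(1+6/259) = 2389/2500 ≈ 0.955600
step 3 [3y] zero: DF = P = 4759/5000 ≈ 0.951800
step 4 [4y] bond c/1=1/100: DF=(969297/1000000 − 1/100·(0.961000+0.955600+0.951800))/(1+1/100) = 9313/10000 ≈ 0.931300
step 5 [5y] zero: DF = P = 4427/5000 ≈ 0.885400
step 6 [6y] swap r/1=1442/55409: DF=(1 − 1442/55409·(0.961000+0.955600+0.951800+0.931300+0.885400))/(1+1442/55409) = 4279/5000 ≈ 0.855800
step 7 [7y] swap r/1=645/21158: DF=(1 − 645/21158·(0.961000+0.955600+0.951800+0.931300+0.885400+0.855800))/(1+645/21158) = 1613/2000 ≈ 0.806500

1 1 961/1000
2 2 2389/2500
3 3 4759/5000
4 4 9313/10000
5 5 4427/5000
6 6 4279/5000
7 7 1613/2000
DF(4y) is solved at step 4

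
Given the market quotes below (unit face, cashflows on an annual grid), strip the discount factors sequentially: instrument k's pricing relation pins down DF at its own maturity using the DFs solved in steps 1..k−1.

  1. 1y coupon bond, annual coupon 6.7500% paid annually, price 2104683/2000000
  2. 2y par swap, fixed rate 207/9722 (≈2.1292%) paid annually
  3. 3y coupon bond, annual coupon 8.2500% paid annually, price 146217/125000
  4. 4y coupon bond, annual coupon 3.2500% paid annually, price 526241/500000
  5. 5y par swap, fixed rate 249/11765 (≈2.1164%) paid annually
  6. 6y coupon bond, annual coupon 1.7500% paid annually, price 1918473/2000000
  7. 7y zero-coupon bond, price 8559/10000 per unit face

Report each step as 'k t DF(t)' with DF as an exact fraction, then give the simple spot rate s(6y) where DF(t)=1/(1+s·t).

step 1 [1y] bond c/1=27/400: DF=(2104683/2000000 − 27/400·(0))/(1+27/400) = 4929/5000 ≈ 0.985800
step 2 [2y] swap r/1=207/9722: DF=(1 − 207/9722·(0.985800))/(1+207/9722) = 4793/5000 ≈ 0.958600
step 3 [3y] bond c/1=33/400: DF=(146217/125000 − 33/400·(0.985800+0.958600))/(1+33/400) = 2331/2500 ≈ 0.932400
step 4 [4y] bond c/1=13/400: DF=(526241/500000 − 13/400·(0.985800+0.958600+0.932400))/(1+13/400) = 1161/1250 ≈ 0.928800
step 5 [5y] swap r/1=249/11765: DF=(1 − 249/11765·(0.985800+0.958600+0.932400+0.928800))/(1+249/11765) = 2251/2500 ≈ 0.900400
step 6 [6y] bond c/1=7/400: DF=(1918473/2000000 − 7/400·(0.985800+0.958600+0.932400+0.928800+0.900400))/(1+7/400) = 4309/5000 ≈ 0.861800
step 7 [7y] zero: DF = P = 8559/10000 ≈ 0.855900

1 1 4929/5000
2 2 4793/5000
3 3 2331/2500
4 4 1161/1250
5 5 2251/2500
6 6 4309/5000
7 7 8559/10000
s(6y) = (1/(4309/5000) − 1)/(6) = 691/25854 ≈ 2.6727%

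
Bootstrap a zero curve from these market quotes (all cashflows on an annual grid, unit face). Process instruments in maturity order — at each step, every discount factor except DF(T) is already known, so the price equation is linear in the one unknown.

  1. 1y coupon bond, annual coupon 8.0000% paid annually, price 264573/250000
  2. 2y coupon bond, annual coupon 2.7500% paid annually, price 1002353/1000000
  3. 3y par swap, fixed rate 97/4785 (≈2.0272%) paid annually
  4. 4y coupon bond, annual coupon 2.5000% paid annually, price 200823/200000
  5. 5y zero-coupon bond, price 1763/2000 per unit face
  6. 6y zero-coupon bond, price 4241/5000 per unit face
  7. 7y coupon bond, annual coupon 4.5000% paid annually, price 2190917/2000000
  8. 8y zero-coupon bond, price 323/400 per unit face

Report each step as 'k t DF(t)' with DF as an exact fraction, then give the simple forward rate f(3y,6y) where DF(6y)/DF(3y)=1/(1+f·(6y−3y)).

step 1 [1y] bond c/1=2/25: DF=(264573/250000 − 2/25·(0))/(1+2/25) = 9799/10000 ≈ 0.979900
step 2 [2y] bond c/1=11/400: DF=(1002353/1000000 − 11/400·(0.979900))/(1+11/400) = 9493/10000 ≈ 0.949300
step 3 [3y] swap r/1=97/4785: DF=(1 − 97/4785·(0.979900+0.949300))/(1+97/4785) = 4709/5000 ≈ 0.941800
step 4 [4y] bond c/1=1/40: DF=(200823/200000 − 1/40·(0.979900+0.949300+0.941800))/(1+1/40) = 1137/1250 ≈ 0.909600
step 5 [5y] zero: DF = P = 1763/2000 ≈ 0.881500
step 6 [6y] zero: DF = P = 4241/5000 ≈ 0.848200
step 7 [7y] bond c/1=9/200: DF=(2190917/2000000 − 9/200·(0.979900+0.949300+0.941800+0.909600+0.881500+0.848200))/(1+9/200) = 811/1000 ≈ 0.811000
step 8 [8y] zero: DF = P = 323/400 ≈ 0.807500

1 1 9799/10000
2 2 9493/10000
3 3 4709/5000
4 4 1137/1250
5 5 1763/2000
6 6 4241/5000
7 7 811/1000
8 8 323/400
f(3y,6y) = ((4709/5000)/(4241/5000) − 1)/(3) = 156/4241 ≈ 3.6784%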